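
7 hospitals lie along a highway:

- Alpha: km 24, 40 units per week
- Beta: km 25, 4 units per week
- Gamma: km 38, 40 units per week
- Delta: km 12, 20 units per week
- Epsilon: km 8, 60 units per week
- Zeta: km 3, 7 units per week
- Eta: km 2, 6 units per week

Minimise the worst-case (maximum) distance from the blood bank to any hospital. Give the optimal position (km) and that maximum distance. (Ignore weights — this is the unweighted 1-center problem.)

The 1-center on a line is the midpoint of the two extreme points: leftmost at 2, rightmost at 38.
Optimal location = (2 + 38)/2 = 20; maximum distance = (38 − 2)/2 = 18.

location 20, max distance 18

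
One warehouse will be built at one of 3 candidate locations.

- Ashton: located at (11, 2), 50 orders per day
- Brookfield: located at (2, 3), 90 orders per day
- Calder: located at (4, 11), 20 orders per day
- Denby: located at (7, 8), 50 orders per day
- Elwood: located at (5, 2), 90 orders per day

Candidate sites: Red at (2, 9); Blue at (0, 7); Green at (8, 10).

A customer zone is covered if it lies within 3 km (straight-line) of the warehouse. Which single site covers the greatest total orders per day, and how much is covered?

Green, covering 50

Coverage radius r = 3 km; a point is covered iff (Δx)²+(Δy)² ≤ 3² = 9.
  Red (2, 9): covers {Calder} → 20
  Blue (0, 7): covers {none} → 0
  Green (8, 10): covers {Denby} → 50
Maximum coverage at Green: 50 orders per day.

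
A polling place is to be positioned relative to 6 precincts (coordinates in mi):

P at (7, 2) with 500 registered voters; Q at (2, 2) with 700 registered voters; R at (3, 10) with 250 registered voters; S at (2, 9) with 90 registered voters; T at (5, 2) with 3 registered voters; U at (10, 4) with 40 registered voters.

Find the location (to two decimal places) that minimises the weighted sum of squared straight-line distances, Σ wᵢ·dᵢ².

(3.95, 3.71)

The minimiser of Σwᵢ‖p−pᵢ‖² is the weighted centroid p* = (Σwᵢpᵢ)/(Σwᵢ).
Σwᵢ = 1583.
Σwᵢxᵢ = 500·7 + 700·2 + 250·3 + 90·2 + 3·5 + 40·10 = 6245.
Σwᵢyᵢ = 500·2 + 700·2 + 250·10 + 90·9 + 3·2 + 40·4 = 5876.
x* = 6245/1583 = 3.95, y* = 5876/1583 = 3.71.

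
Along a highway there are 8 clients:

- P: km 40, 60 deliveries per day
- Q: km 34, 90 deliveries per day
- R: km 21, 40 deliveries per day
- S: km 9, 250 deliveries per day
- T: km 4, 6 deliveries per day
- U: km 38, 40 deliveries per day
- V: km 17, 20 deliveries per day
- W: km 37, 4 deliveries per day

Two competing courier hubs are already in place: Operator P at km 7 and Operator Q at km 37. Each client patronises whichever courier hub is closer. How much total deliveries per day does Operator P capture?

316

The indifferent point is the midpoint (7+37)/2 = 22; clients left of it (closer to Operator P at 7) go to Operator P, those right go to Operator Q.
  T at 4 (w=6) → Operator P
  S at 9 (w=250) → Operator P
  V at 17 (w=20) → Operator P
  R at 21 (w=40) → Operator P
  Q at 34 (w=90) → Operator Q
  W at 37 (w=4) → Operator Q
  U at 38 (w=40) → Operator Q
  P at 40 (w=60) → Operator Q
Operator P captures 316; Operator Q captures 194.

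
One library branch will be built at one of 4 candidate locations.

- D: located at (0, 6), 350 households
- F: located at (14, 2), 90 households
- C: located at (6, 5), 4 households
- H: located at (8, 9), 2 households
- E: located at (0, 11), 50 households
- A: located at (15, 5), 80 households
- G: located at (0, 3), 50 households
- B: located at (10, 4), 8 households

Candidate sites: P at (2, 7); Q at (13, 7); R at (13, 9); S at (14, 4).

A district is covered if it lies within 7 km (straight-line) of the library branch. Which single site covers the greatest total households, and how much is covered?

Coverage radius r = 7 km; a point is covered iff (Δx)²+(Δy)² ≤ 7² = 49.
  P (2, 7): covers {D, C, H, E, G} → 456
  Q (13, 7): covers {F, H, A, B} → 180
  R (13, 9): covers {H, A, B} → 90
  S (14, 4): covers {F, A, B} → 178
Maximum coverage at P: 456 households.

P, covering 456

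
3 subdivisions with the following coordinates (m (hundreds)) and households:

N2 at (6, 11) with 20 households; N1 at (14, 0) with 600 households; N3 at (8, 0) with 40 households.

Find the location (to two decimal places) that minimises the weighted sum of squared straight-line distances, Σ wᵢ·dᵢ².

The minimiser of Σwᵢ‖p−pᵢ‖² is the weighted centroid p* = (Σwᵢpᵢ)/(Σwᵢ).
Σwᵢ = 660.
Σwᵢxᵢ = 20·6 + 600·14 + 40·8 = 8840.
Σwᵢyᵢ = 20·11 + 600·0 + 40·0 = 220.
x* = 8840/660 = 13.39, y* = 220/660 = 0.33.

(13.39, 0.33)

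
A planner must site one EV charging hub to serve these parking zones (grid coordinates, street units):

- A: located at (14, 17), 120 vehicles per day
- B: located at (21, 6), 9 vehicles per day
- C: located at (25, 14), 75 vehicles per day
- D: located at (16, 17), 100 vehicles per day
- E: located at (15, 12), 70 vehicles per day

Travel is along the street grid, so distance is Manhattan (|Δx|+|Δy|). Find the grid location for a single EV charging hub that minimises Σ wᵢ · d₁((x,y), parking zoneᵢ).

(15, 17)

Manhattan distance separates: Σwᵢ(|x−xᵢ|+|y−yᵢ|) = Σwᵢ|x−xᵢ| + Σwᵢ|y−yᵢ|, so x and y are optimised independently as 1-D weighted medians.
Total weight W = 374; half = 187.
x-coordinate, sorted with cumulative weight:
  x=14 (A, w=120) cum 120
  x=15 (E, w=70) cum 190  ← median
  x=16 (D, w=100) cum 290
  x=21 (B, w=9) cum 299
  x=25 (C, w=75) cum 374
⇒ x* = 15
y-coordinate, sorted with cumulative weight:
  y=6 (B, w=9) cum 9
  y=12 (E, w=70) cum 79
  y=14 (C, w=75) cum 154
  y=17 (A, w=120) cum 274  ← median
  y=17 (D, w=100) cum 374
⇒ y* = 17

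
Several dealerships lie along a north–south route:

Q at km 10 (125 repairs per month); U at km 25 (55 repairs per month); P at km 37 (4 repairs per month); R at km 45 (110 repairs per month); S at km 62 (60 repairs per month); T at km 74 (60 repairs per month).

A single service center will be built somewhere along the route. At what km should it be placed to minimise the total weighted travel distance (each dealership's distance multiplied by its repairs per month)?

For a sum of weighted absolute distances on a line, the optimum is the weighted median (not the mean). Total weight W = 414; half-weight = 207.
Sort by position and accumulate weight:
  km 10 (Q, w=125) → cum 125
  km 25 (U, w=55) → cum 180
  km 37 (P, w=4) → cum 184
  km 45 (R, w=110) → cum 294  ≥ 207 → median here
  km 62 (S, w=60) → cum 354
  km 74 (T, w=60) → cum 414
Optimal location: km 45.

x = 45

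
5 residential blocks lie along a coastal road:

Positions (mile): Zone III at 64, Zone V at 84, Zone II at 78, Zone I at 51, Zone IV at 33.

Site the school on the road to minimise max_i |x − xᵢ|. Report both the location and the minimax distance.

location 58.5, max distance 25.5

The 1-center on a line is the midpoint of the two extreme points: leftmost at 33, rightmost at 84.
Optimal location = (33 + 84)/2 = 58.5; maximum distance = (84 − 33)/2 = 25.5.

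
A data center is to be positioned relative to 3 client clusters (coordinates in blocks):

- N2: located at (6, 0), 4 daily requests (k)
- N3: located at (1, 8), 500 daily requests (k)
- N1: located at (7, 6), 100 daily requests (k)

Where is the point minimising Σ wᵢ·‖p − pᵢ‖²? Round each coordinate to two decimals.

The minimiser of Σwᵢ‖p−pᵢ‖² is the weighted centroid p* = (Σwᵢpᵢ)/(Σwᵢ).
Σwᵢ = 604.
Σwᵢxᵢ = 4·6 + 500·1 + 100·7 = 1224.
Σwᵢyᵢ = 4·0 + 500·8 + 100·6 = 4600.
x* = 1224/604 = 2.03, y* = 4600/604 = 7.62.

(2.03, 7.62)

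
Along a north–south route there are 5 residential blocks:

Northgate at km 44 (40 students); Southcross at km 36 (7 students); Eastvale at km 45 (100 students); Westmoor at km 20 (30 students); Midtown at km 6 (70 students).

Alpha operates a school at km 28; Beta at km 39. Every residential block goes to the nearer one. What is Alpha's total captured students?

The indifferent point is the midpoint (28+39)/2 = 33.5; residential blocks left of it (closer to Alpha at 28) go to Alpha, those right go to Beta.
  Midtown at 6 (w=70) → Alpha
  Westmoor at 20 (w=30) → Alpha
  Southcross at 36 (w=7) → Beta
  Northgate at 44 (w=40) → Beta
  Eastvale at 45 (w=100) → Beta
Alpha captures 100; Beta captures 147.

100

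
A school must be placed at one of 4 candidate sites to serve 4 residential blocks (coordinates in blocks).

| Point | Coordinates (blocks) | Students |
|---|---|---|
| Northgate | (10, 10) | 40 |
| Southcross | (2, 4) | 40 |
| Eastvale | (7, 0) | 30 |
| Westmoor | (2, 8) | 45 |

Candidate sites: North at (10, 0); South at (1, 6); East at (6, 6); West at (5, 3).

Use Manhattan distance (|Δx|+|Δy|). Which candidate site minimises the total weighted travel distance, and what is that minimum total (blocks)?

East, total 1040 blocks

Total weighted distance at each candidate:
  North (10, 0): total = 1690
  South (1, 6): total = 1135
  East (6, 6): total = 1040
  West (5, 3): total = 1150
Minimum is at East with total 1040 blocks.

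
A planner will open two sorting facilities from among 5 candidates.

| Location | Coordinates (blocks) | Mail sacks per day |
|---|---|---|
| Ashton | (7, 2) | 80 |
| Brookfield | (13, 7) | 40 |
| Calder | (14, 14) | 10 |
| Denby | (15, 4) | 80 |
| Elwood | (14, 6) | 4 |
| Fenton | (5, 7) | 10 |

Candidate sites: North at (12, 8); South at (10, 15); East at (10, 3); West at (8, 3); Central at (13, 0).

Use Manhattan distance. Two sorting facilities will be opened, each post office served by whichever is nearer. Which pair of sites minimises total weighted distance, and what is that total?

{North, West}, total 966

Evaluate every pair (each demand assigned to the nearer of the two):
  {North, West}: total = 966
  {North, East}: total = 1056
  {East, West}: total = 1168
  {West, Central}: total = 1168
  {South, East}: total = 1248
  {South, West}: total = 1316
  {East, Central}: total = 1348
  {North, Central}: total = 1376
  {South, Central}: total = 1608
  {North, South}: total = 1666
Best pair: {North, West} with total 966.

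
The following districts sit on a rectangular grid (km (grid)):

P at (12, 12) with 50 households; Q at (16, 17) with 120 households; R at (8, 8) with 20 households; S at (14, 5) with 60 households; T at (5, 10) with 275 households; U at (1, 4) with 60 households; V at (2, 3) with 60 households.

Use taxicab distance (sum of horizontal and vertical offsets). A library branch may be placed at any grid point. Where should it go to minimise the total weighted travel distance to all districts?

Manhattan distance separates: Σwᵢ(|x−xᵢ|+|y−yᵢ|) = Σwᵢ|x−xᵢ| + Σwᵢ|y−yᵢ|, so x and y are optimised independently as 1-D weighted medians.
Total weight W = 645; half = 322.5.
x-coordinate, sorted with cumulative weight:
  x=1 (U, w=60) cum 60
  x=2 (V, w=60) cum 120
  x=5 (T, w=275) cum 395  ← median
  x=8 (R, w=20) cum 415
  x=12 (P, w=50) cum 465
  x=14 (S, w=60) cum 525
  x=16 (Q, w=120) cum 645
⇒ x* = 5
y-coordinate, sorted with cumulative weight:
  y=3 (V, w=60) cum 60
  y=4 (U, w=60) cum 120
  y=5 (S, w=60) cum 180
  y=8 (R, w=20) cum 200
  y=10 (T, w=275) cum 475  ← median
  y=12 (P, w=50) cum 525
  y=17 (Q, w=120) cum 645
⇒ y* = 10

(5, 10)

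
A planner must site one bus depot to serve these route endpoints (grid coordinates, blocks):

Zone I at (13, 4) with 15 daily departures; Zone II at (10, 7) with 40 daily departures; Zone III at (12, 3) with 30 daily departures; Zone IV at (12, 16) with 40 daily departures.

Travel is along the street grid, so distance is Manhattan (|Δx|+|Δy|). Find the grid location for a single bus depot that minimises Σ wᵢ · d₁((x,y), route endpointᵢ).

(12, 7)

Manhattan distance separates: Σwᵢ(|x−xᵢ|+|y−yᵢ|) = Σwᵢ|x−xᵢ| + Σwᵢ|y−yᵢ|, so x and y are optimised independently as 1-D weighted medians.
Total weight W = 125; half = 62.5.
x-coordinate, sorted with cumulative weight:
  x=10 (Zone II, w=40) cum 40
  x=12 (Zone III, w=30) cum 70  ← median
  x=12 (Zone IV, w=40) cum 110
  x=13 (Zone I, w=15) cum 125
⇒ x* = 12
y-coordinate, sorted with cumulative weight:
  y=3 (Zone III, w=30) cum 30
  y=4 (Zone I, w=15) cum 45
  y=7 (Zone II, w=40) cum 85  ← median
  y=16 (Zone IV, w=40) cum 125
⇒ y* = 7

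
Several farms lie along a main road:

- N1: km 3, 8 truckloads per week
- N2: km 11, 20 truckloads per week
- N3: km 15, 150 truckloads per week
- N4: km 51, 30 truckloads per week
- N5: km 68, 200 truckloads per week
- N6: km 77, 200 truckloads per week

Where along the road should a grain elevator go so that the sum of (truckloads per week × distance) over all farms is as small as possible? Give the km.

x = 68

For a sum of weighted absolute distances on a line, the optimum is the weighted median (not the mean). Total weight W = 608; half-weight = 304.
Sort by position and accumulate weight:
  km 3 (N1, w=8) → cum 8
  km 11 (N2, w=20) → cum 28
  km 15 (N3, w=150) → cum 178
  km 51 (N4, w=30) → cum 208
  km 68 (N5, w=200) → cum 408  ≥ 304 → median here
  km 77 (N6, w=200) → cum 608
Optimal location: km 68.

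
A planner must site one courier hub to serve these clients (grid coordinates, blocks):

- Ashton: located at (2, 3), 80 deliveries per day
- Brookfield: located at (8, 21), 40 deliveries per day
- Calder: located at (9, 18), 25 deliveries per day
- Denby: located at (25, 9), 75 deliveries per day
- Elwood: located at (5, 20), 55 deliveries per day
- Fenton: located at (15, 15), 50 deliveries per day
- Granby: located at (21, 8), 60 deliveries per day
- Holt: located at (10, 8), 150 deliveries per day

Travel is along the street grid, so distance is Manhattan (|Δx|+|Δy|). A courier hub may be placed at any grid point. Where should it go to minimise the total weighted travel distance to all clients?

(10, 8)

Manhattan distance separates: Σwᵢ(|x−xᵢ|+|y−yᵢ|) = Σwᵢ|x−xᵢ| + Σwᵢ|y−yᵢ|, so x and y are optimised independently as 1-D weighted medians.
Total weight W = 535; half = 267.5.
x-coordinate, sorted with cumulative weight:
  x=2 (Ashton, w=80) cum 80
  x=5 (Elwood, w=55) cum 135
  x=8 (Brookfield, w=40) cum 175
  x=9 (Calder, w=25) cum 200
  x=10 (Holt, w=150) cum 350  ← median
  x=15 (Fenton, w=50) cum 400
  x=21 (Granby, w=60) cum 460
  x=25 (Denby, w=75) cum 535
⇒ x* = 10
y-coordinate, sorted with cumulative weight:
  y=3 (Ashton, w=80) cum 80
  y=8 (Granby, w=60) cum 140
  y=8 (Holt, w=150) cum 290  ← median
  y=9 (Denby, w=75) cum 365
  y=15 (Fenton, w=50) cum 415
  y=18 (Calder, w=25) cum 440
  y=20 (Elwood, w=55) cum 495
  y=21 (Brookfield, w=40) cum 535
⇒ y* = 8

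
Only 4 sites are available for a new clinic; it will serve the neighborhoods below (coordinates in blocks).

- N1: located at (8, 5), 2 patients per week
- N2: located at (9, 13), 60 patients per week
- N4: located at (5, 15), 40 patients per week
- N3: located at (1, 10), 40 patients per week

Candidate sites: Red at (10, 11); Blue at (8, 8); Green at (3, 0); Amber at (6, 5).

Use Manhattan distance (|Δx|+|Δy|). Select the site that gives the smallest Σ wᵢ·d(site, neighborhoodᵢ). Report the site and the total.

Total weighted distance at each candidate:
  Red (10, 11): total = 956
  Blue (8, 8): total = 1126
  Green (3, 0): total = 2320
  Amber (6, 5): total = 1504
Minimum is at Red with total 956 blocks.

Red, total 956 blocks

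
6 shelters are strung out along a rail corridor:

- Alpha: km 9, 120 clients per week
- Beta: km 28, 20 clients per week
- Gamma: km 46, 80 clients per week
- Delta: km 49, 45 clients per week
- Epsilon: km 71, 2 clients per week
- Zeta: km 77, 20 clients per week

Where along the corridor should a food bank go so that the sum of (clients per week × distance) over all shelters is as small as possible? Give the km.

For a sum of weighted absolute distances on a line, the optimum is the weighted median (not the mean). Total weight W = 287; half-weight = 143.5.
Sort by position and accumulate weight:
  km 9 (Alpha, w=120) → cum 120
  km 28 (Beta, w=20) → cum 140
  km 46 (Gamma, w=80) → cum 220  ≥ 143.5 → median here
  km 49 (Delta, w=45) → cum 265
  km 71 (Epsilon, w=2) → cum 267
  km 77 (Zeta, w=20) → cum 287
Optimal location: km 46.

x = 46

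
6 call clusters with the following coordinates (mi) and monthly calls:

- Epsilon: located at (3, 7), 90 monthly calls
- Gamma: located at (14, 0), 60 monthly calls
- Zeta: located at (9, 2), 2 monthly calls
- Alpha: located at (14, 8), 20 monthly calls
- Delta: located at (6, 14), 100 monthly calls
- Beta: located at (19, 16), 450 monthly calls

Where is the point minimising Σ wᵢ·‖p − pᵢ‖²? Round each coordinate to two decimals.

The minimiser of Σwᵢ‖p−pᵢ‖² is the weighted centroid p* = (Σwᵢpᵢ)/(Σwᵢ).
Σwᵢ = 722.
Σwᵢxᵢ = 90·3 + 60·14 + 2·9 + 20·14 + 100·6 + 450·19 = 10558.
Σwᵢyᵢ = 90·7 + 60·0 + 2·2 + 20·8 + 100·14 + 450·16 = 9394.
x* = 10558/722 = 14.62, y* = 9394/722 = 13.01.

(14.62, 13.01)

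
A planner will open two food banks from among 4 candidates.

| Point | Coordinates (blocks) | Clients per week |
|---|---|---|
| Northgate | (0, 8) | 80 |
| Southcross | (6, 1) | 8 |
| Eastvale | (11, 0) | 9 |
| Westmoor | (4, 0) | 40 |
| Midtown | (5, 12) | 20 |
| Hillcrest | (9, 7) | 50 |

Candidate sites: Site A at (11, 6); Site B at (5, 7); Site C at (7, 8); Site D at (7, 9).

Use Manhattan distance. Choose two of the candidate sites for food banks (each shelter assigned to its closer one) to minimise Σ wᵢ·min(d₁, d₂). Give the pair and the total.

{Site A, Site B}, total 1160

Evaluate every pair (each demand assigned to the nearer of the two):
  {Site A, Site B}: total = 1160
  {Site B, Site C}: total = 1214
  {Site B, Site D}: total = 1273
  {Site A, Site C}: total = 1388
  {Site C, Site D}: total = 1422
  {Site A, Site D}: total = 1496
Best pair: {Site A, Site B} with total 1160.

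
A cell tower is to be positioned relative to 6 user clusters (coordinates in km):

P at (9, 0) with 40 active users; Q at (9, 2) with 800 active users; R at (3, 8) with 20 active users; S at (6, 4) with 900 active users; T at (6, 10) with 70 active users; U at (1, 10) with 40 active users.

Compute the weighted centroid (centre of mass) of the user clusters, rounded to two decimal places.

The minimiser of Σwᵢ‖p−pᵢ‖² is the weighted centroid p* = (Σwᵢpᵢ)/(Σwᵢ).
Σwᵢ = 1870.
Σwᵢxᵢ = 40·9 + 800·9 + 20·3 + 900·6 + 70·6 + 40·1 = 13480.
Σwᵢyᵢ = 40·0 + 800·2 + 20·8 + 900·4 + 70·10 + 40·10 = 6460.
x* = 13480/1870 = 7.21, y* = 6460/1870 = 3.45.

(7.21, 3.45)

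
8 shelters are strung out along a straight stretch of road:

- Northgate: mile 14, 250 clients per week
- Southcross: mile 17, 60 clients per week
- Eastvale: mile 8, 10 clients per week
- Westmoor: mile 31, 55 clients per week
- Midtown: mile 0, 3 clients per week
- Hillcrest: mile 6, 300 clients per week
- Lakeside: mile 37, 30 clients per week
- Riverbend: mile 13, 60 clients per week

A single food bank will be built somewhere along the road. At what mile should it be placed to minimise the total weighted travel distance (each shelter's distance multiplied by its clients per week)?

x = 14

For a sum of weighted absolute distances on a line, the optimum is the weighted median (not the mean). Total weight W = 768; half-weight = 384.
Sort by position and accumulate weight:
  mile 0 (Midtown, w=3) → cum 3
  mile 6 (Hillcrest, w=300) → cum 303
  mile 8 (Eastvale, w=10) → cum 313
  mile 13 (Riverbend, w=60) → cum 373
  mile 14 (Northgate, w=250) → cum 623  ≥ 384 → median here
  mile 17 (Southcross, w=60) → cum 683
  mile 31 (Westmoor, w=55) → cum 738
  mile 37 (Lakeside, w=30) → cum 768
Optimal location: mile 14.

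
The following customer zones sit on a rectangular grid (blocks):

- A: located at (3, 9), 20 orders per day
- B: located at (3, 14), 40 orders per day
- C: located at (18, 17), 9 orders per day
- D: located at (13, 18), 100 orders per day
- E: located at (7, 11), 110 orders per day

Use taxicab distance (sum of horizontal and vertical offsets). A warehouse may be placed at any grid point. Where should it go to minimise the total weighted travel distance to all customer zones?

(7, 14)

Manhattan distance separates: Σwᵢ(|x−xᵢ|+|y−yᵢ|) = Σwᵢ|x−xᵢ| + Σwᵢ|y−yᵢ|, so x and y are optimised independently as 1-D weighted medians.
Total weight W = 279; half = 139.5.
x-coordinate, sorted with cumulative weight:
  x=3 (A, w=20) cum 20
  x=3 (B, w=40) cum 60
  x=7 (E, w=110) cum 170  ← median
  x=13 (D, w=100) cum 270
  x=18 (C, w=9) cum 279
⇒ x* = 7
y-coordinate, sorted with cumulative weight:
  y=9 (A, w=20) cum 20
  y=11 (E, w=110) cum 130
  y=14 (B, w=40) cum 170  ← median
  y=17 (C, w=9) cum 179
  y=18 (D, w=100) cum 279
⇒ y* = 14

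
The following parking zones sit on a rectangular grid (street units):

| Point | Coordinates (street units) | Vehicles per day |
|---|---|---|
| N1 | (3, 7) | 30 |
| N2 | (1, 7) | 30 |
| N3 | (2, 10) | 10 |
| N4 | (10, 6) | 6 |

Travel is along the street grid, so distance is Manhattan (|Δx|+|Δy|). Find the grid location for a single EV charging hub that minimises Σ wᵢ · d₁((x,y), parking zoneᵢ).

Manhattan distance separates: Σwᵢ(|x−xᵢ|+|y−yᵢ|) = Σwᵢ|x−xᵢ| + Σwᵢ|y−yᵢ|, so x and y are optimised independently as 1-D weighted medians.
Total weight W = 76; half = 38.
x-coordinate, sorted with cumulative weight:
  x=1 (N2, w=30) cum 30
  x=2 (N3, w=10) cum 40  ← median
  x=3 (N1, w=30) cum 70
  x=10 (N4, w=6) cum 76
⇒ x* = 2
y-coordinate, sorted with cumulative weight:
  y=6 (N4, w=6) cum 6
  y=7 (N1, w=30) cum 36
  y=7 (N2, w=30) cum 66  ← median
  y=10 (N3, w=10) cum 76
⇒ y* = 7

(2, 7)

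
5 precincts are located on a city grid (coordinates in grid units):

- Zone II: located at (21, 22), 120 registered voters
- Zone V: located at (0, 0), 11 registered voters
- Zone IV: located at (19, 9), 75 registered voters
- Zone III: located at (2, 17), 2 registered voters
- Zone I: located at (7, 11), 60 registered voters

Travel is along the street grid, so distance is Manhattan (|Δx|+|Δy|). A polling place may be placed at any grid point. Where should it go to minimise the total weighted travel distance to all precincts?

Manhattan distance separates: Σwᵢ(|x−xᵢ|+|y−yᵢ|) = Σwᵢ|x−xᵢ| + Σwᵢ|y−yᵢ|, so x and y are optimised independently as 1-D weighted medians.
Total weight W = 268; half = 134.
x-coordinate, sorted with cumulative weight:
  x=0 (Zone V, w=11) cum 11
  x=2 (Zone III, w=2) cum 13
  x=7 (Zone I, w=60) cum 73
  x=19 (Zone IV, w=75) cum 148  ← median
  x=21 (Zone II, w=120) cum 268
⇒ x* = 19
y-coordinate, sorted with cumulative weight:
  y=0 (Zone V, w=11) cum 11
  y=9 (Zone IV, w=75) cum 86
  y=11 (Zone I, w=60) cum 146  ← median
  y=17 (Zone III, w=2) cum 148
  y=22 (Zone II, w=120) cum 268
⇒ y* = 11

(19, 11)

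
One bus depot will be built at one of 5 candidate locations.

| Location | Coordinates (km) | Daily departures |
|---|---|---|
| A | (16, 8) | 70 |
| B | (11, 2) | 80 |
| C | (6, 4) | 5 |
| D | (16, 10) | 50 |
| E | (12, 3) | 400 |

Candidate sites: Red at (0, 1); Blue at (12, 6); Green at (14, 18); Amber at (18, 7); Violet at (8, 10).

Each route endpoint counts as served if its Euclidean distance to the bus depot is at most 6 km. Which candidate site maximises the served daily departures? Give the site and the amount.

Blue, covering 600

Coverage radius r = 6 km; a point is covered iff (Δx)²+(Δy)² ≤ 6² = 36.
  Red (0, 1): covers {none} → 0
  Blue (12, 6): covers {A, B, D, E} → 600
  Green (14, 18): covers {none} → 0
  Amber (18, 7): covers {A, D} → 120
  Violet (8, 10): covers {none} → 0
Maximum coverage at Blue: 600 daily departures.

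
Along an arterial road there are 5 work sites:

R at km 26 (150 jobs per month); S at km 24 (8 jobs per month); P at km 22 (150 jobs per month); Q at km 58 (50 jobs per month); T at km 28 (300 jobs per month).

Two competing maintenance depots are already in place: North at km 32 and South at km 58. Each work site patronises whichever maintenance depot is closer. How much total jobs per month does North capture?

608

The indifferent point is the midpoint (32+58)/2 = 45; work sites left of it (closer to North at 32) go to North, those right go to South.
  P at 22 (w=150) → North
  S at 24 (w=8) → North
  R at 26 (w=150) → North
  T at 28 (w=300) → North
  Q at 58 (w=50) → South
North captures 608; South captures 50.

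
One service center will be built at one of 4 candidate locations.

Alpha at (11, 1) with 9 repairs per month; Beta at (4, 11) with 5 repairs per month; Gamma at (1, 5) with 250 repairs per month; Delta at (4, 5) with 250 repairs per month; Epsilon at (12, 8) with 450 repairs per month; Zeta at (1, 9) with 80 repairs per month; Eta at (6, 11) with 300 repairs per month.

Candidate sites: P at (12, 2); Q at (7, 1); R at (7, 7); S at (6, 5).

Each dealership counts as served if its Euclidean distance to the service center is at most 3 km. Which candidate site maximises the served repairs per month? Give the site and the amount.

Coverage radius r = 3 km; a point is covered iff (Δx)²+(Δy)² ≤ 3² = 9.
  P (12, 2): covers {Alpha} → 9
  Q (7, 1): covers {none} → 0
  R (7, 7): covers {none} → 0
  S (6, 5): covers {Delta} → 250
Maximum coverage at S: 250 repairs per month.

S, covering 250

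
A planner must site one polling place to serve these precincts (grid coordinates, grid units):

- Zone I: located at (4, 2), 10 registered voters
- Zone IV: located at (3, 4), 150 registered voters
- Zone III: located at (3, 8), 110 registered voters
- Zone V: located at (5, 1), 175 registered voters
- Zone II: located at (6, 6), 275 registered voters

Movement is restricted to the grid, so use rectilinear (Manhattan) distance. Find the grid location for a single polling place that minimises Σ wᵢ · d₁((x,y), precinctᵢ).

Manhattan distance separates: Σwᵢ(|x−xᵢ|+|y−yᵢ|) = Σwᵢ|x−xᵢ| + Σwᵢ|y−yᵢ|, so x and y are optimised independently as 1-D weighted medians.
Total weight W = 720; half = 360.
x-coordinate, sorted with cumulative weight:
  x=3 (Zone IV, w=150) cum 150
  x=3 (Zone III, w=110) cum 260
  x=4 (Zone I, w=10) cum 270
  x=5 (Zone V, w=175) cum 445  ← median
  x=6 (Zone II, w=275) cum 720
⇒ x* = 5
y-coordinate, sorted with cumulative weight:
  y=1 (Zone V, w=175) cum 175
  y=2 (Zone I, w=10) cum 185
  y=4 (Zone IV, w=150) cum 335
  y=6 (Zone II, w=275) cum 610  ← median
  y=8 (Zone III, w=110) cum 720
⇒ y* = 6

(5, 6)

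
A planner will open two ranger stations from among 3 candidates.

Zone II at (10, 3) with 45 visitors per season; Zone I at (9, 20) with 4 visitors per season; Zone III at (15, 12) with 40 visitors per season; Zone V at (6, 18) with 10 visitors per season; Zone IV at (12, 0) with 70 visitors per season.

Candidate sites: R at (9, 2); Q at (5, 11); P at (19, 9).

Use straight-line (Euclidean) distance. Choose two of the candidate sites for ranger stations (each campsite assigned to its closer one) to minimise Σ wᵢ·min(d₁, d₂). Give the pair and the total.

Evaluate every pair (each demand assigned to the nearer of the two):
  {R, P}: total = 733.6
  {R, Q}: total = 828.1
  {Q, P}: total = 1532.8
Best pair: {R, P} with total 733.6.

{R, P}, total 733.6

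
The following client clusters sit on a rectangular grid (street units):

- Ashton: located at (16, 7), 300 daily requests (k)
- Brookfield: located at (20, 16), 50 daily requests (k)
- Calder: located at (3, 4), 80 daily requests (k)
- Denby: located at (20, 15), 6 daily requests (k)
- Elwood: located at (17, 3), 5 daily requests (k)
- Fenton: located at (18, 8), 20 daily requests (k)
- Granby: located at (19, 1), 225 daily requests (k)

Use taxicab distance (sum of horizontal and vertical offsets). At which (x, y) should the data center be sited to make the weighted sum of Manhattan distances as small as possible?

(16, 7)

Manhattan distance separates: Σwᵢ(|x−xᵢ|+|y−yᵢ|) = Σwᵢ|x−xᵢ| + Σwᵢ|y−yᵢ|, so x and y are optimised independently as 1-D weighted medians.
Total weight W = 686; half = 343.
x-coordinate, sorted with cumulative weight:
  x=3 (Calder, w=80) cum 80
  x=16 (Ashton, w=300) cum 380  ← median
  x=17 (Elwood, w=5) cum 385
  x=18 (Fenton, w=20) cum 405
  x=19 (Granby, w=225) cum 630
  x=20 (Brookfield, w=50) cum 680
  x=20 (Denby, w=6) cum 686
⇒ x* = 16
y-coordinate, sorted with cumulative weight:
  y=1 (Granby, w=225) cum 225
  y=3 (Elwood, w=5) cum 230
  y=4 (Calder, w=80) cum 310
  y=7 (Ashton, w=300) cum 610  ← median
  y=8 (Fenton, w=20) cum 630
  y=15 (Denby, w=6) cum 636
  y=16 (Brookfield, w=50) cum 686
⇒ y* = 7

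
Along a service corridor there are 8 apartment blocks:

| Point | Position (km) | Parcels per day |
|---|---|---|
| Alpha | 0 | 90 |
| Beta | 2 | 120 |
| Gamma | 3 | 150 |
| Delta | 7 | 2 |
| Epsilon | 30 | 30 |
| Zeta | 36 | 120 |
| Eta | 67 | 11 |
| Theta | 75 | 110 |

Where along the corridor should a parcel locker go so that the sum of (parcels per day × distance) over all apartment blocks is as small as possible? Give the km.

x = 3

For a sum of weighted absolute distances on a line, the optimum is the weighted median (not the mean). Total weight W = 633; half-weight = 316.5.
Sort by position and accumulate weight:
  km 0 (Alpha, w=90) → cum 90
  km 2 (Beta, w=120) → cum 210
  km 3 (Gamma, w=150) → cum 360  ≥ 316.5 → median here
  km 7 (Delta, w=2) → cum 362
  km 30 (Epsilon, w=30) → cum 392
  km 36 (Zeta, w=120) → cum 512
  km 67 (Eta, w=11) → cum 523
  km 75 (Theta, w=110) → cum 633
Optimal location: km 3.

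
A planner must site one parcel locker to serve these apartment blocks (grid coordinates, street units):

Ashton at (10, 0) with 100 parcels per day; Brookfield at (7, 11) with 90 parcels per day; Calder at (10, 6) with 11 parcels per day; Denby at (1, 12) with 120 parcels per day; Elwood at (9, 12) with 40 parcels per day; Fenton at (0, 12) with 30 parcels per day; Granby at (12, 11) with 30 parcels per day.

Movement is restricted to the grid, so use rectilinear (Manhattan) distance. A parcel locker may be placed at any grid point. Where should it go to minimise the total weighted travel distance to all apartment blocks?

(7, 11)

Manhattan distance separates: Σwᵢ(|x−xᵢ|+|y−yᵢ|) = Σwᵢ|x−xᵢ| + Σwᵢ|y−yᵢ|, so x and y are optimised independently as 1-D weighted medians.
Total weight W = 421; half = 210.5.
x-coordinate, sorted with cumulative weight:
  x=0 (Fenton, w=30) cum 30
  x=1 (Denby, w=120) cum 150
  x=7 (Brookfield, w=90) cum 240  ← median
  x=9 (Elwood, w=40) cum 280
  x=10 (Ashton, w=100) cum 380
  x=10 (Calder, w=11) cum 391
  x=12 (Granby, w=30) cum 421
⇒ x* = 7
y-coordinate, sorted with cumulative weight:
  y=0 (Ashton, w=100) cum 100
  y=6 (Calder, w=11) cum 111
  y=11 (Brookfield, w=90) cum 201
  y=11 (Granby, w=30) cum 231  ← median
  y=12 (Denby, w=120) cum 351
  y=12 (Elwood, w=40) cum 391
  y=12 (Fenton, w=30) cum 421
⇒ y* = 11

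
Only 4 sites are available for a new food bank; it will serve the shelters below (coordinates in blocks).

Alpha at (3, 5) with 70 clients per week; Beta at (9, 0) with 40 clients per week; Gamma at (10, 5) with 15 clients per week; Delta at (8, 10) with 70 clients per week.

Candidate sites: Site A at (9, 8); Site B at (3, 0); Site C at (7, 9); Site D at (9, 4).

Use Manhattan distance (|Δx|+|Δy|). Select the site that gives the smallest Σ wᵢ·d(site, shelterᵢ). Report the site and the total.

Total weighted distance at each candidate:
  Site A (9, 8): total = 1220
  Site B (3, 0): total = 1820
  Site C (7, 9): total = 1245
  Site D (9, 4): total = 1170
Minimum is at Site D with total 1170 blocks.

Site D, total 1170 blocks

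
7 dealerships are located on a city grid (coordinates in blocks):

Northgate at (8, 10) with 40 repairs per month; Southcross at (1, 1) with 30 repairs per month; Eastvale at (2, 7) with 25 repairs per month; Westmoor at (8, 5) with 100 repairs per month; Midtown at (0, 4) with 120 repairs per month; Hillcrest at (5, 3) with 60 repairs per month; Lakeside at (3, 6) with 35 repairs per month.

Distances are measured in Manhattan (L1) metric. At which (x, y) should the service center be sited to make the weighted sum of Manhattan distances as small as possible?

Manhattan distance separates: Σwᵢ(|x−xᵢ|+|y−yᵢ|) = Σwᵢ|x−xᵢ| + Σwᵢ|y−yᵢ|, so x and y are optimised independently as 1-D weighted medians.
Total weight W = 410; half = 205.
x-coordinate, sorted with cumulative weight:
  x=0 (Midtown, w=120) cum 120
  x=1 (Southcross, w=30) cum 150
  x=2 (Eastvale, w=25) cum 175
  x=3 (Lakeside, w=35) cum 210  ← median
  x=5 (Hillcrest, w=60) cum 270
  x=8 (Northgate, w=40) cum 310
  x=8 (Westmoor, w=100) cum 410
⇒ x* = 3
y-coordinate, sorted with cumulative weight:
  y=1 (Southcross, w=30) cum 30
  y=3 (Hillcrest, w=60) cum 90
  y=4 (Midtown, w=120) cum 210  ← median
  y=5 (Westmoor, w=100) cum 310
  y=6 (Lakeside, w=35) cum 345
  y=7 (Eastvale, w=25) cum 370
  y=10 (Northgate, w=40) cum 410
⇒ y* = 4

(3, 4)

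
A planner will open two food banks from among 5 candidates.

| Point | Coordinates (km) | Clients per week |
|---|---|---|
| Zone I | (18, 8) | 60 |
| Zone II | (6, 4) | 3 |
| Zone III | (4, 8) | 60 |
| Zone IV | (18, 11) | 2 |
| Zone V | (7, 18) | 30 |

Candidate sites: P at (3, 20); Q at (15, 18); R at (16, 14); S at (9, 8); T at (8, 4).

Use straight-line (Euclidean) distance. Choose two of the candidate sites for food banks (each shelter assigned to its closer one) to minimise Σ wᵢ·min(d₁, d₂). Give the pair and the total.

Evaluate every pair (each demand assigned to the nearer of the two):
  {R, S}: total = 997.2
  {P, S}: total = 1008.1
  {R, T}: total = 1027.6
  {Q, S}: total = 1110.2
  {P, T}: total = 1150.2
  {S, T}: total = 1170.9
  {Q, T}: total = 1227.1
  {P, R}: total = 1285.8
  {Q, R}: total = 1474.1
  {P, Q}: total = 1547.1
Best pair: {R, S} with total 997.2.

{R, S}, total 997.2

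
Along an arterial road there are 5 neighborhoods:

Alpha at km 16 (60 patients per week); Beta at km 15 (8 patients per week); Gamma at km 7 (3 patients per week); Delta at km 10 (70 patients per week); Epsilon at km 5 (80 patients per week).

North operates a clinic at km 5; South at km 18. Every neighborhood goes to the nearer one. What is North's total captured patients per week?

153

The indifferent point is the midpoint (5+18)/2 = 11.5; neighborhoods left of it (closer to North at 5) go to North, those right go to South.
  Epsilon at 5 (w=80) → North
  Gamma at 7 (w=3) → North
  Delta at 10 (w=70) → North
  Beta at 15 (w=8) → South
  Alpha at 16 (w=60) → South
North captures 153; South captures 68.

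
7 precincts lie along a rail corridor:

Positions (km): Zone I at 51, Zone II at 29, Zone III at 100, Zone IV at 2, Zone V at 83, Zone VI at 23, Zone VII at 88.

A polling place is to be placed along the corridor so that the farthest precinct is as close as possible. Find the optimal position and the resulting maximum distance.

location 51, max distance 49

The 1-center on a line is the midpoint of the two extreme points: leftmost at 2, rightmost at 100.
Optimal location = (2 + 100)/2 = 51; maximum distance = (100 − 2)/2 = 49.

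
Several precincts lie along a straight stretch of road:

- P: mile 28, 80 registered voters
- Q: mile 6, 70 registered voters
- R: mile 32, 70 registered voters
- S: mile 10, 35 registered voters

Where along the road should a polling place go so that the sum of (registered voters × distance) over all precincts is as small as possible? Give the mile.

For a sum of weighted absolute distances on a line, the optimum is the weighted median (not the mean). Total weight W = 255; half-weight = 127.5.
Sort by position and accumulate weight:
  mile 6 (Q, w=70) → cum 70
  mile 10 (S, w=35) → cum 105
  mile 28 (P, w=80) → cum 185  ≥ 127.5 → median here
  mile 32 (R, w=70) → cum 255
Optimal location: mile 28.

x = 28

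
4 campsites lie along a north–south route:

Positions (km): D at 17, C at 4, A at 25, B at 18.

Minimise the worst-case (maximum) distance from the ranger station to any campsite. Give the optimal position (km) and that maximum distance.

The 1-center on a line is the midpoint of the two extreme points: leftmost at 4, rightmost at 25.
Optimal location = (4 + 25)/2 = 14.5; maximum distance = (25 − 4)/2 = 10.5.

location 14.5, max distance 10.5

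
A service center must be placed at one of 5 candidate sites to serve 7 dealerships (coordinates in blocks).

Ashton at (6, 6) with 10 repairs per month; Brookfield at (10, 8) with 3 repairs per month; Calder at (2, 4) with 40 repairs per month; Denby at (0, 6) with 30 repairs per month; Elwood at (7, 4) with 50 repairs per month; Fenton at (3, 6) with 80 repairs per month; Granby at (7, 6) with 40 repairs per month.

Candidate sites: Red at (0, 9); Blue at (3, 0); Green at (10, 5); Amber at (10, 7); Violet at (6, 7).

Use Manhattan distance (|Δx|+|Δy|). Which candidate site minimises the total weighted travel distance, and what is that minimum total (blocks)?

Total weighted distance at each candidate:
  Red (0, 9): total = 1973
  Blue (3, 0): total = 1885
  Green (10, 5): total = 1749
  Amber (10, 7): total = 1923
  Violet (6, 7): total = 1115
Minimum is at Violet with total 1115 blocks.

Violet, total 1115 blocks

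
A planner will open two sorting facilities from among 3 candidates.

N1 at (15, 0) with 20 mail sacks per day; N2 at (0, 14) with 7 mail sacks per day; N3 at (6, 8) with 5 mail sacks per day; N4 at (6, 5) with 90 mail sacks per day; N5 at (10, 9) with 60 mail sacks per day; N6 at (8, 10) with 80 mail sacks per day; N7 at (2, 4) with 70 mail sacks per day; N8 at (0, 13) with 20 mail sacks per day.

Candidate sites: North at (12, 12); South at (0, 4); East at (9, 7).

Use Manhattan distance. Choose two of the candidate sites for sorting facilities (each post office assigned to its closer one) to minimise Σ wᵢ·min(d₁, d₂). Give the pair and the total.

Evaluate every pair (each demand assigned to the nearer of the two):
  {South, East}: total = 1620
  {North, South}: total = 2150
  {North, East}: total = 2288
Best pair: {South, East} with total 1620.

{South, East}, total 1620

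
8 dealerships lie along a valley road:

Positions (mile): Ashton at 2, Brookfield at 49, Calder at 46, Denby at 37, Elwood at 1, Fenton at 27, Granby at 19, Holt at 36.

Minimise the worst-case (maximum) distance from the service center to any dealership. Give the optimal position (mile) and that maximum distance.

The 1-center on a line is the midpoint of the two extreme points: leftmost at 1, rightmost at 49.
Optimal location = (1 + 49)/2 = 25; maximum distance = (49 − 1)/2 = 24.

location 25, max distance 24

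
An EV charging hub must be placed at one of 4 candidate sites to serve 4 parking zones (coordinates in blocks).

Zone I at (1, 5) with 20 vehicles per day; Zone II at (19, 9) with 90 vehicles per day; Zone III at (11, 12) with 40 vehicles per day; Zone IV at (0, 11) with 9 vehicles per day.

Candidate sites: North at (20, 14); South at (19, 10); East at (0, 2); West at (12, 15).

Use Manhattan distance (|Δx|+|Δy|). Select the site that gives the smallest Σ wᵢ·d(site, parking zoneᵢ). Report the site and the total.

South, total 1130 blocks

Total weighted distance at each candidate:
  North (20, 14): total = 1747
  South (19, 10): total = 1130
  East (0, 2): total = 3341
  West (12, 15): total = 1894
Minimum is at South with total 1130 blocks.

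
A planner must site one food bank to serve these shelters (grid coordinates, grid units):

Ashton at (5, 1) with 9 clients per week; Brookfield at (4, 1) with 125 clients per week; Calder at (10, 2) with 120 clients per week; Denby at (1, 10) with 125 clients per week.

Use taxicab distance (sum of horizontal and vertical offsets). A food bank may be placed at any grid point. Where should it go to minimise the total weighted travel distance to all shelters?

(4, 2)

Manhattan distance separates: Σwᵢ(|x−xᵢ|+|y−yᵢ|) = Σwᵢ|x−xᵢ| + Σwᵢ|y−yᵢ|, so x and y are optimised independently as 1-D weighted medians.
Total weight W = 379; half = 189.5.
x-coordinate, sorted with cumulative weight:
  x=1 (Denby, w=125) cum 125
  x=4 (Brookfield, w=125) cum 250  ← median
  x=5 (Ashton, w=9) cum 259
  x=10 (Calder, w=120) cum 379
⇒ x* = 4
y-coordinate, sorted with cumulative weight:
  y=1 (Ashton, w=9) cum 9
  y=1 (Brookfield, w=125) cum 134
  y=2 (Calder, w=120) cum 254  ← median
  y=10 (Denby, w=125) cum 379
⇒ y* = 2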